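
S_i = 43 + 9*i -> [43, 52, 61, 70, 79]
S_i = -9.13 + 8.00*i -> [-9.13, -1.13, 6.87, 14.87, 22.87]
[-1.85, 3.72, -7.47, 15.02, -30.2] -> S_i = -1.85*(-2.01)^i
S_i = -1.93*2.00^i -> [-1.93, -3.86, -7.72, -15.44, -30.88]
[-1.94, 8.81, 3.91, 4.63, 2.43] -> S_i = Random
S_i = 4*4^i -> [4, 16, 64, 256, 1024]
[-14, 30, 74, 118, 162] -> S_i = -14 + 44*i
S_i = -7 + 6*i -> [-7, -1, 5, 11, 17]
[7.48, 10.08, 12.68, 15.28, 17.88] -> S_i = 7.48 + 2.60*i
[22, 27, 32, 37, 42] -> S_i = 22 + 5*i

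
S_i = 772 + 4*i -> [772, 776, 780, 784, 788]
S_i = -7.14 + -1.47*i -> [-7.14, -8.61, -10.08, -11.55, -13.02]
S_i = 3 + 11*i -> [3, 14, 25, 36, 47]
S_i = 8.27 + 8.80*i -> [8.27, 17.07, 25.87, 34.67, 43.47]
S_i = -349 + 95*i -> [-349, -254, -159, -64, 31]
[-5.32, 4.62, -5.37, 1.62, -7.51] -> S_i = Random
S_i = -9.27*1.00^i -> [-9.27, -9.27, -9.27, -9.27, -9.27]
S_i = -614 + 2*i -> [-614, -612, -610, -608, -606]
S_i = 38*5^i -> [38, 190, 950, 4750, 23750]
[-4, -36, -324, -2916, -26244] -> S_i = -4*9^i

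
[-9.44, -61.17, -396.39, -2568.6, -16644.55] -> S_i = -9.44*6.48^i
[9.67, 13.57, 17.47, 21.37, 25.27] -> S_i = 9.67 + 3.90*i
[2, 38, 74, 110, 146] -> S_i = 2 + 36*i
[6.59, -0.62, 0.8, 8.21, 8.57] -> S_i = Random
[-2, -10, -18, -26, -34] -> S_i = -2 + -8*i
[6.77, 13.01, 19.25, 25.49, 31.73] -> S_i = 6.77 + 6.24*i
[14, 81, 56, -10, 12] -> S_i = Random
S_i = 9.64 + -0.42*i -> [9.64, 9.22, 8.8, 8.38, 7.96]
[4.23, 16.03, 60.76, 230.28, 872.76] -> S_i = 4.23*3.79^i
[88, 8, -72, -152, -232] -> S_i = 88 + -80*i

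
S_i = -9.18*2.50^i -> [-9.18, -22.95, -57.38, -143.44, -358.59]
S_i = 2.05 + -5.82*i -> [2.05, -3.77, -9.59, -15.41, -21.23]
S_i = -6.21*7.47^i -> [-6.21, -46.39, -346.52, -2588.53, -19336.33]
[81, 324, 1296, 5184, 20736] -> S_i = 81*4^i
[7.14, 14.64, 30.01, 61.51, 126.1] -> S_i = 7.14*2.05^i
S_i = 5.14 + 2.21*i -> [5.14, 7.35, 9.56, 11.77, 13.98]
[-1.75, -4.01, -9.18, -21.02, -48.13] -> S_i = -1.75*2.29^i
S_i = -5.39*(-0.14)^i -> [-5.39, 0.75, -0.11, 0.01, -0.0]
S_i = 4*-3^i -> [4, -12, 36, -108, 324]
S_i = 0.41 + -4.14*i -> [0.41, -3.73, -7.87, -12.01, -16.15]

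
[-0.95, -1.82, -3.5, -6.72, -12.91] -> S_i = -0.95*1.92^i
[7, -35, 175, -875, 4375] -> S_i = 7*-5^i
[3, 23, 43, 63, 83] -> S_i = 3 + 20*i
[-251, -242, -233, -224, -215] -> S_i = -251 + 9*i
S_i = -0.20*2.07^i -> [-0.2, -0.41, -0.86, -1.77, -3.67]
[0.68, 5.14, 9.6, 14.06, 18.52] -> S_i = 0.68 + 4.46*i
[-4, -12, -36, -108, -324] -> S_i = -4*3^i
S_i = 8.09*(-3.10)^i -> [8.09, -25.08, 77.74, -241.01, 747.13]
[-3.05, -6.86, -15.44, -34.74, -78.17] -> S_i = -3.05*2.25^i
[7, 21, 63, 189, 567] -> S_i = 7*3^i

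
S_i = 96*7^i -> [96, 672, 4704, 32928, 230496]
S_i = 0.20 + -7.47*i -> [0.2, -7.27, -14.74, -22.21, -29.68]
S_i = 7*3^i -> [7, 21, 63, 189, 567]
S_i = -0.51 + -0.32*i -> [-0.51, -0.83, -1.15, -1.47, -1.79]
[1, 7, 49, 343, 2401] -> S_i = 1*7^i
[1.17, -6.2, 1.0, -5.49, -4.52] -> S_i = Random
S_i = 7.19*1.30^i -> [7.19, 9.35, 12.15, 15.8, 20.54]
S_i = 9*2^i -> [9, 18, 36, 72, 144]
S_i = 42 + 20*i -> [42, 62, 82, 102, 122]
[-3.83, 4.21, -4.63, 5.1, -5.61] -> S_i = -3.83*(-1.10)^i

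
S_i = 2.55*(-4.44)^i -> [2.55, -11.32, 50.27, -223.2, 991.0]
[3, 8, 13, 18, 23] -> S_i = 3 + 5*i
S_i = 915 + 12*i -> [915, 927, 939, 951, 963]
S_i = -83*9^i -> [-83, -747, -6723, -60507, -544563]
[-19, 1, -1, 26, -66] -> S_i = Random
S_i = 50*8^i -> [50, 400, 3200, 25600, 204800]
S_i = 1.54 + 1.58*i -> [1.54, 3.12, 4.7, 6.28, 7.86]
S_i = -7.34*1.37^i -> [-7.34, -10.06, -13.78, -18.87, -25.86]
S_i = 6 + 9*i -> [6, 15, 24, 33, 42]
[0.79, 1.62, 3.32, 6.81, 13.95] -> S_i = 0.79*2.05^i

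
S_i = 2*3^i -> [2, 6, 18, 54, 162]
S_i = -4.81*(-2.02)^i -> [-4.81, 9.72, -19.63, 39.65, -80.08]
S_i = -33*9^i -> [-33, -297, -2673, -24057, -216513]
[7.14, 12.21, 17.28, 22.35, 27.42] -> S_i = 7.14 + 5.07*i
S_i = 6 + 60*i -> [6, 66, 126, 186, 246]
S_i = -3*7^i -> [-3, -21, -147, -1029, -7203]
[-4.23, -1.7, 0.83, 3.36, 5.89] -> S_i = -4.23 + 2.53*i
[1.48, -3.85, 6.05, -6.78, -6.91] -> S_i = Random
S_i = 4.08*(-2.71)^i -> [4.08, -11.06, 29.96, -81.2, 220.06]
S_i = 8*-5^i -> [8, -40, 200, -1000, 5000]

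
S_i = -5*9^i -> [-5, -45, -405, -3645, -32805]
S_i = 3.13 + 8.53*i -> [3.13, 11.66, 20.19, 28.72, 37.25]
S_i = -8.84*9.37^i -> [-8.84, -82.83, -776.12, -7272.29, -68141.33]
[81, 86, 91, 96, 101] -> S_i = 81 + 5*i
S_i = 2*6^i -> [2, 12, 72, 432, 2592]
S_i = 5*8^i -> [5, 40, 320, 2560, 20480]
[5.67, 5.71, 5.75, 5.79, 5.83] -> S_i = 5.67 + 0.04*i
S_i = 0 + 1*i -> [0, 1, 2, 3, 4]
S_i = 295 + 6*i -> [295, 301, 307, 313, 319]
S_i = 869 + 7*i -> [869, 876, 883, 890, 897]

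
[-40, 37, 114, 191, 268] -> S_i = -40 + 77*i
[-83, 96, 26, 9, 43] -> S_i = Random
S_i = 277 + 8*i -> [277, 285, 293, 301, 309]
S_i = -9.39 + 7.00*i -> [-9.39, -2.39, 4.61, 11.61, 18.61]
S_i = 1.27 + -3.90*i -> [1.27, -2.63, -6.53, -10.43, -14.33]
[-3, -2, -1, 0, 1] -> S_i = -3 + 1*i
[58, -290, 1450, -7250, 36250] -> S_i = 58*-5^i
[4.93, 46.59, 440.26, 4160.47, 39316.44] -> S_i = 4.93*9.45^i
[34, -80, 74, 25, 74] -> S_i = Random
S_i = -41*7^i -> [-41, -287, -2009, -14063, -98441]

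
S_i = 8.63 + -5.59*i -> [8.63, 3.04, -2.55, -8.14, -13.73]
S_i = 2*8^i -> [2, 16, 128, 1024, 8192]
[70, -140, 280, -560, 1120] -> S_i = 70*-2^i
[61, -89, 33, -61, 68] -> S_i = Random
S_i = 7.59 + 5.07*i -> [7.59, 12.66, 17.73, 22.8, 27.87]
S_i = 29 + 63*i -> [29, 92, 155, 218, 281]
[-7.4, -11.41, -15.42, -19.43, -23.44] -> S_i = -7.40 + -4.01*i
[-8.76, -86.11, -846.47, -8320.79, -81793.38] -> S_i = -8.76*9.83^i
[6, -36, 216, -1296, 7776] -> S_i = 6*-6^i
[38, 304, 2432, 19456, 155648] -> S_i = 38*8^i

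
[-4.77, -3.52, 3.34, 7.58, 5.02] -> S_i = Random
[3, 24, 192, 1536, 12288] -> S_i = 3*8^i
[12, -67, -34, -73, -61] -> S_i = Random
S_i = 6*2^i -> [6, 12, 24, 48, 96]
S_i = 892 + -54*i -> [892, 838, 784, 730, 676]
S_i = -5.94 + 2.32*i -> [-5.94, -3.62, -1.3, 1.02, 3.34]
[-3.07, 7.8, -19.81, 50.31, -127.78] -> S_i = -3.07*(-2.54)^i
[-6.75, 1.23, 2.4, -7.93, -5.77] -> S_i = Random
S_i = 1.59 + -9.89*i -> [1.59, -8.3, -18.19, -28.08, -37.97]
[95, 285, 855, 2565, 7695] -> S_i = 95*3^i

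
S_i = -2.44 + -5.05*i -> [-2.44, -7.49, -12.54, -17.59, -22.64]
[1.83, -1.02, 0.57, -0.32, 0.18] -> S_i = 1.83*(-0.56)^i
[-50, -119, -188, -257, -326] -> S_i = -50 + -69*i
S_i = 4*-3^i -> [4, -12, 36, -108, 324]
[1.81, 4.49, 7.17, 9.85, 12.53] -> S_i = 1.81 + 2.68*i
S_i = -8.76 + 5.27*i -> [-8.76, -3.49, 1.78, 7.05, 12.32]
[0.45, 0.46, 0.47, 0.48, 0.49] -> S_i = 0.45 + 0.01*i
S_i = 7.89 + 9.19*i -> [7.89, 17.08, 26.27, 35.46, 44.65]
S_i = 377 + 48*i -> [377, 425, 473, 521, 569]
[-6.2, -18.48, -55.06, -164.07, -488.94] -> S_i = -6.20*2.98^i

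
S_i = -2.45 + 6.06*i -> [-2.45, 3.61, 9.67, 15.73, 21.79]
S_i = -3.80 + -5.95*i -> [-3.8, -9.75, -15.7, -21.65, -27.6]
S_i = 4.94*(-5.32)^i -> [4.94, -26.28, 139.81, -743.81, 3957.07]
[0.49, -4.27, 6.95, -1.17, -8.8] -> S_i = Random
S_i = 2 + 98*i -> [2, 100, 198, 296, 394]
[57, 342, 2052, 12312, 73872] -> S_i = 57*6^i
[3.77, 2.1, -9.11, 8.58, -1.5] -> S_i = Random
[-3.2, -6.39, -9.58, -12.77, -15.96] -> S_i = -3.20 + -3.19*i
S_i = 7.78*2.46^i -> [7.78, 19.14, 47.08, 115.82, 284.92]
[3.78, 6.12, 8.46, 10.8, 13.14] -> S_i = 3.78 + 2.34*i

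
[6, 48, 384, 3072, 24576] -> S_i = 6*8^i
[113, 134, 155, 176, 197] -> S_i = 113 + 21*i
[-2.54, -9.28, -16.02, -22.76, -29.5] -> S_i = -2.54 + -6.74*i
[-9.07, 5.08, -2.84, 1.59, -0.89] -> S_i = -9.07*(-0.56)^i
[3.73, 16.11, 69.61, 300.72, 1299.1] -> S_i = 3.73*4.32^i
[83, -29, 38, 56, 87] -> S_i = Random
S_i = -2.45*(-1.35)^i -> [-2.45, 3.31, -4.47, 6.03, -8.14]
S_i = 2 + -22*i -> [2, -20, -42, -64, -86]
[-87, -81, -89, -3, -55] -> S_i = Random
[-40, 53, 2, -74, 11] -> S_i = Random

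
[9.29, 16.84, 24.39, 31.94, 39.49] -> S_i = 9.29 + 7.55*i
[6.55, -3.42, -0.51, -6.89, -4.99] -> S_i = Random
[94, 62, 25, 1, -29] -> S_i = Random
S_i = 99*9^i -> [99, 891, 8019, 72171, 649539]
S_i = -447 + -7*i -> [-447, -454, -461, -468, -475]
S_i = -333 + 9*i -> [-333, -324, -315, -306, -297]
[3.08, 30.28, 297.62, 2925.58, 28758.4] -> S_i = 3.08*9.83^i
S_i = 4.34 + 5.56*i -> [4.34, 9.9, 15.46, 21.02, 26.58]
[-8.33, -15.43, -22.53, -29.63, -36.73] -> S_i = -8.33 + -7.10*i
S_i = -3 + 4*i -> [-3, 1, 5, 9, 13]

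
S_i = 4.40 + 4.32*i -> [4.4, 8.72, 13.04, 17.36, 21.68]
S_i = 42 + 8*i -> [42, 50, 58, 66, 74]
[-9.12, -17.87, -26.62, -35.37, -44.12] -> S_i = -9.12 + -8.75*i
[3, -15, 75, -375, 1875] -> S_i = 3*-5^i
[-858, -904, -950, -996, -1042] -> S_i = -858 + -46*i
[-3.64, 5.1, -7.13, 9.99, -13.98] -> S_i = -3.64*(-1.40)^i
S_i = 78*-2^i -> [78, -156, 312, -624, 1248]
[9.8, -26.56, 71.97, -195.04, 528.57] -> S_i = 9.80*(-2.71)^i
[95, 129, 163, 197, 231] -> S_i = 95 + 34*i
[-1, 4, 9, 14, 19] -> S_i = -1 + 5*i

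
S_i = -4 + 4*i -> [-4, 0, 4, 8, 12]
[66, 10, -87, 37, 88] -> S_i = Random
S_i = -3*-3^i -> [-3, 9, -27, 81, -243]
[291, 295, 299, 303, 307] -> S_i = 291 + 4*i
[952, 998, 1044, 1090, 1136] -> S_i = 952 + 46*i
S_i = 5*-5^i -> [5, -25, 125, -625, 3125]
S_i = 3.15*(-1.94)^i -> [3.15, -6.11, 11.86, -23.0, 44.62]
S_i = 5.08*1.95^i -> [5.08, 9.91, 19.32, 37.67, 73.45]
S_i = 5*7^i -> [5, 35, 245, 1715, 12005]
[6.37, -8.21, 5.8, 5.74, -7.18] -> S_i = Random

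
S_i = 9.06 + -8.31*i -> [9.06, 0.75, -7.56, -15.87, -24.18]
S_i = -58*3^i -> [-58, -174, -522, -1566, -4698]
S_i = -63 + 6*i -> [-63, -57, -51, -45, -39]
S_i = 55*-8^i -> [55, -440, 3520, -28160, 225280]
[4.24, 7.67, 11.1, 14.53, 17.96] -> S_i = 4.24 + 3.43*i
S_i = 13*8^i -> [13, 104, 832, 6656, 53248]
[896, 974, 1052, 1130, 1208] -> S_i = 896 + 78*i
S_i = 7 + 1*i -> [7, 8, 9, 10, 11]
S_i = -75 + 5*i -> [-75, -70, -65, -60, -55]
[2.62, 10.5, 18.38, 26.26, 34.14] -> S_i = 2.62 + 7.88*i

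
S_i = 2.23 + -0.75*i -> [2.23, 1.48, 0.73, -0.02, -0.77]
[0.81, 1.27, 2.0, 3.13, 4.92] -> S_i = 0.81*1.57^i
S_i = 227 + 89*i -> [227, 316, 405, 494, 583]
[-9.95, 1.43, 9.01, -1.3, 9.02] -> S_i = Random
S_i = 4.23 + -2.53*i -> [4.23, 1.7, -0.83, -3.36, -5.89]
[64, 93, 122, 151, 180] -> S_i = 64 + 29*i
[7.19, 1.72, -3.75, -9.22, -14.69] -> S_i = 7.19 + -5.47*i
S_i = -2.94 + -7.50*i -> [-2.94, -10.44, -17.94, -25.44, -32.94]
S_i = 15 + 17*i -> [15, 32, 49, 66, 83]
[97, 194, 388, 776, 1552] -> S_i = 97*2^i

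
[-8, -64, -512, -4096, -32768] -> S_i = -8*8^i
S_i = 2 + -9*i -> [2, -7, -16, -25, -34]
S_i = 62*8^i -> [62, 496, 3968, 31744, 253952]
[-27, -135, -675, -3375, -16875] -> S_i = -27*5^i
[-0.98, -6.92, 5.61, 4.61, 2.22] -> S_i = Random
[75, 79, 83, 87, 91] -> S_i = 75 + 4*i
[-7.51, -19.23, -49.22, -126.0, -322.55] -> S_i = -7.51*2.56^i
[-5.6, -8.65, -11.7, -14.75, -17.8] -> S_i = -5.60 + -3.05*i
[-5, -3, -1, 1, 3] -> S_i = -5 + 2*i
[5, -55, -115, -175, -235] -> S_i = 5 + -60*i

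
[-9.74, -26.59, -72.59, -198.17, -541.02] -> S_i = -9.74*2.73^i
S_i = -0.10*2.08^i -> [-0.1, -0.21, -0.43, -0.9, -1.87]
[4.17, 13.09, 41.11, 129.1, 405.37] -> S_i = 4.17*3.14^i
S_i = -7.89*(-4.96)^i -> [-7.89, 39.13, -194.11, 962.77, -4775.33]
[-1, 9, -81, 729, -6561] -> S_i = -1*-9^i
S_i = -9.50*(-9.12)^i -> [-9.5, 86.64, -790.16, 7206.23, -65720.82]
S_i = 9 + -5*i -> [9, 4, -1, -6, -11]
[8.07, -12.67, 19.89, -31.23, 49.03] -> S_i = 8.07*(-1.57)^i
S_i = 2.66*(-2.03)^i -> [2.66, -5.4, 10.96, -22.25, 45.17]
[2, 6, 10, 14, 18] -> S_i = 2 + 4*i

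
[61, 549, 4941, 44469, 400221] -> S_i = 61*9^i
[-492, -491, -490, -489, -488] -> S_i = -492 + 1*i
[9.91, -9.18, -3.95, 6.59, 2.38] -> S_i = Random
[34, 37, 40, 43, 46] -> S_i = 34 + 3*i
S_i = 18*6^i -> [18, 108, 648, 3888, 23328]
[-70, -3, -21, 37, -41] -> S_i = Random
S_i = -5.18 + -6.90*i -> [-5.18, -12.08, -18.98, -25.88, -32.78]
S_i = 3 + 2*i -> [3, 5, 7, 9, 11]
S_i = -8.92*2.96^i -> [-8.92, -26.4, -78.15, -231.33, -684.75]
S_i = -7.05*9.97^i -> [-7.05, -70.29, -700.78, -6986.74, -69657.8]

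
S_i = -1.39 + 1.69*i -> [-1.39, 0.3, 1.99, 3.68, 5.37]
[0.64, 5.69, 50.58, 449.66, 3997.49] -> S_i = 0.64*8.89^i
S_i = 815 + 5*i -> [815, 820, 825, 830, 835]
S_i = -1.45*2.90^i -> [-1.45, -4.2, -12.19, -35.36, -102.56]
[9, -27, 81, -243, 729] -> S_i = 9*-3^i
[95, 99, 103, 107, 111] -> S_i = 95 + 4*i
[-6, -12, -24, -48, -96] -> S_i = -6*2^i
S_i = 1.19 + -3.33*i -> [1.19, -2.14, -5.47, -8.8, -12.13]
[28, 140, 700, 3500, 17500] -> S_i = 28*5^i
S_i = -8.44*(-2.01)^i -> [-8.44, 16.96, -34.1, 68.54, -137.76]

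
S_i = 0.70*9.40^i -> [0.7, 6.58, 61.85, 581.41, 5465.24]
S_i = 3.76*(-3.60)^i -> [3.76, -13.54, 48.73, -175.43, 631.54]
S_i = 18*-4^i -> [18, -72, 288, -1152, 4608]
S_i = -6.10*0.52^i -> [-6.1, -3.17, -1.65, -0.86, -0.45]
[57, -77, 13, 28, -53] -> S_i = Random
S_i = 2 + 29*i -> [2, 31, 60, 89, 118]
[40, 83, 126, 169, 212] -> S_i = 40 + 43*i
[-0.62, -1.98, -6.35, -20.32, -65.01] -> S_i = -0.62*3.20^i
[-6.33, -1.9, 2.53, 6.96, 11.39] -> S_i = -6.33 + 4.43*i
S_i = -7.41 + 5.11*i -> [-7.41, -2.3, 2.81, 7.92, 13.03]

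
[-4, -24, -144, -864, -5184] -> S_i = -4*6^i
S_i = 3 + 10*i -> [3, 13, 23, 33, 43]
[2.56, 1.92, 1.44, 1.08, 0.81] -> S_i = 2.56*0.75^i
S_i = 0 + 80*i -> [0, 80, 160, 240, 320]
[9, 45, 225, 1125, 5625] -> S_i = 9*5^i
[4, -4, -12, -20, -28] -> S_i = 4 + -8*i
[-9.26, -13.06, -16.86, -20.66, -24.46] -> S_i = -9.26 + -3.80*i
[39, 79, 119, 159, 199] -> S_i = 39 + 40*i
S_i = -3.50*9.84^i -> [-3.5, -34.44, -338.89, -3334.67, -32813.19]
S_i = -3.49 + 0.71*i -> [-3.49, -2.78, -2.07, -1.36, -0.65]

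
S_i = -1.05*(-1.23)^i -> [-1.05, 1.29, -1.59, 1.95, -2.4]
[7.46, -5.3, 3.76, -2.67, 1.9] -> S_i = 7.46*(-0.71)^i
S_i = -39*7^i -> [-39, -273, -1911, -13377, -93639]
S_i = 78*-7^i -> [78, -546, 3822, -26754, 187278]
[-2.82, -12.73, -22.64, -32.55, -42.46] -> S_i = -2.82 + -9.91*i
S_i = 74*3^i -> [74, 222, 666, 1998, 5994]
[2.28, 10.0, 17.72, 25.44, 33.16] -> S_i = 2.28 + 7.72*i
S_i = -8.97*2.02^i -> [-8.97, -18.12, -36.6, -73.93, -149.35]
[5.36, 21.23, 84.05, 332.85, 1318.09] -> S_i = 5.36*3.96^i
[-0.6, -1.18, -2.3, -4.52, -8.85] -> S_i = -0.60*1.96^i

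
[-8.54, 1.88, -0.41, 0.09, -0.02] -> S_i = -8.54*(-0.22)^i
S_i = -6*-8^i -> [-6, 48, -384, 3072, -24576]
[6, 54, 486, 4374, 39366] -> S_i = 6*9^i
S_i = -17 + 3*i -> [-17, -14, -11, -8, -5]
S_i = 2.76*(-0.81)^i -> [2.76, -2.24, 1.81, -1.47, 1.19]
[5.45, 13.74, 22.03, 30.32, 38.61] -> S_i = 5.45 + 8.29*i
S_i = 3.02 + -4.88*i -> [3.02, -1.86, -6.74, -11.62, -16.5]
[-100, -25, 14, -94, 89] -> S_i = Random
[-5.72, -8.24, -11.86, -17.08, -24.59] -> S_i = -5.72*1.44^i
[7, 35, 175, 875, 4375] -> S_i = 7*5^i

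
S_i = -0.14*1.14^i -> [-0.14, -0.16, -0.18, -0.21, -0.24]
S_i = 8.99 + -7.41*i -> [8.99, 1.58, -5.83, -13.24, -20.65]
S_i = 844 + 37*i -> [844, 881, 918, 955, 992]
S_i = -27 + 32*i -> [-27, 5, 37, 69, 101]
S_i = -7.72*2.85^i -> [-7.72, -22.0, -62.71, -178.71, -509.33]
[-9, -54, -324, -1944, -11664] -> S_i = -9*6^i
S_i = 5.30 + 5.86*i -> [5.3, 11.16, 17.02, 22.88, 28.74]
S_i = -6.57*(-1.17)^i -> [-6.57, 7.69, -8.99, 10.52, -12.31]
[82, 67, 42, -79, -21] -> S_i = Random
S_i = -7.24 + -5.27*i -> [-7.24, -12.51, -17.78, -23.05, -28.32]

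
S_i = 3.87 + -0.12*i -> [3.87, 3.75, 3.63, 3.51, 3.39]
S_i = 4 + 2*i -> [4, 6, 8, 10, 12]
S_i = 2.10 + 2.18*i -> [2.1, 4.28, 6.46, 8.64, 10.82]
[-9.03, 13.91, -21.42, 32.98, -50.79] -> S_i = -9.03*(-1.54)^i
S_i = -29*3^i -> [-29, -87, -261, -783, -2349]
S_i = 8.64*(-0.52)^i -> [8.64, -4.49, 2.34, -1.21, 0.63]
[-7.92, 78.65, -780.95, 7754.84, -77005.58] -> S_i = -7.92*(-9.93)^i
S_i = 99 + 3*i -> [99, 102, 105, 108, 111]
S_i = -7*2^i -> [-7, -14, -28, -56, -112]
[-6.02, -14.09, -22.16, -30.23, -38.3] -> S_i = -6.02 + -8.07*i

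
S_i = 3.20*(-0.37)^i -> [3.2, -1.18, 0.44, -0.16, 0.06]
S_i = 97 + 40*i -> [97, 137, 177, 217, 257]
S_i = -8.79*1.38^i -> [-8.79, -12.13, -16.74, -23.1, -31.88]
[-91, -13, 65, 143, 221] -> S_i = -91 + 78*i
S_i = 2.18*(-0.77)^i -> [2.18, -1.68, 1.29, -1.0, 0.77]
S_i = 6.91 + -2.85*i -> [6.91, 4.06, 1.21, -1.64, -4.49]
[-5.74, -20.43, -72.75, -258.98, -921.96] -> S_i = -5.74*3.56^i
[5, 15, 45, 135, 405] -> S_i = 5*3^i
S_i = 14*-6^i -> [14, -84, 504, -3024, 18144]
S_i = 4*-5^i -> [4, -20, 100, -500, 2500]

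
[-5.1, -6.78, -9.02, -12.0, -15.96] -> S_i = -5.10*1.33^i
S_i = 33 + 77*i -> [33, 110, 187, 264, 341]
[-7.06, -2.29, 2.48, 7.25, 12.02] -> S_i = -7.06 + 4.77*i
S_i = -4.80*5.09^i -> [-4.8, -24.43, -124.36, -632.99, -3221.9]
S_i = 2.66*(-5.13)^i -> [2.66, -13.65, 70.0, -359.12, 1842.26]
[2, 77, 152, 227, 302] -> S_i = 2 + 75*i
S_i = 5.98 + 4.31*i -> [5.98, 10.29, 14.6, 18.91, 23.22]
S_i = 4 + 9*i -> [4, 13, 22, 31, 40]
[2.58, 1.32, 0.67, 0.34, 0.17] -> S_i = 2.58*0.51^i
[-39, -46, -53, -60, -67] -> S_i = -39 + -7*i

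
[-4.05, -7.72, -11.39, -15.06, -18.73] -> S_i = -4.05 + -3.67*i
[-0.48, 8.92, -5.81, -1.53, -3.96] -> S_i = Random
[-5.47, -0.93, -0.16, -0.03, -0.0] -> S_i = -5.47*0.17^i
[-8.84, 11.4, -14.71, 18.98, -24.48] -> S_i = -8.84*(-1.29)^i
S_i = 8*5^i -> [8, 40, 200, 1000, 5000]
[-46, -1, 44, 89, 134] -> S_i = -46 + 45*i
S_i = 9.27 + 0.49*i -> [9.27, 9.76, 10.25, 10.74, 11.23]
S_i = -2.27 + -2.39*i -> [-2.27, -4.66, -7.05, -9.44, -11.83]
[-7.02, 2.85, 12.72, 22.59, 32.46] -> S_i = -7.02 + 9.87*i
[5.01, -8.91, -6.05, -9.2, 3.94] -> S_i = Random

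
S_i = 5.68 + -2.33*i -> [5.68, 3.35, 1.02, -1.31, -3.64]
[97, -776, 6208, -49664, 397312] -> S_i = 97*-8^i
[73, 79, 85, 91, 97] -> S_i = 73 + 6*i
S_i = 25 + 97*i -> [25, 122, 219, 316, 413]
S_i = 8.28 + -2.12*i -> [8.28, 6.16, 4.04, 1.92, -0.2]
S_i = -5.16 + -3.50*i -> [-5.16, -8.66, -12.16, -15.66, -19.16]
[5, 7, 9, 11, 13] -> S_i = 5 + 2*i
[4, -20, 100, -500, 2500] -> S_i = 4*-5^i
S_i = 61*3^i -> [61, 183, 549, 1647, 4941]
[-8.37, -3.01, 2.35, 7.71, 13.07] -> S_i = -8.37 + 5.36*i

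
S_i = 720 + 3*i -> [720, 723, 726, 729, 732]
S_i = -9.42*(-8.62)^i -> [-9.42, 81.2, -699.95, 6033.55, -52009.18]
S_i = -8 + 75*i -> [-8, 67, 142, 217, 292]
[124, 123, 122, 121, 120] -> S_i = 124 + -1*i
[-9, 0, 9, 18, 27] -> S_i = -9 + 9*i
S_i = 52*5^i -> [52, 260, 1300, 6500, 32500]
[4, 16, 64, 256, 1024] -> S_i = 4*4^i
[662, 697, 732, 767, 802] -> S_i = 662 + 35*i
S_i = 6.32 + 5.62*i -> [6.32, 11.94, 17.56, 23.18, 28.8]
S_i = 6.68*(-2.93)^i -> [6.68, -19.57, 57.35, -168.03, 492.32]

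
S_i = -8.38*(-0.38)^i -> [-8.38, 3.18, -1.21, 0.46, -0.17]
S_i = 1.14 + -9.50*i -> [1.14, -8.36, -17.86, -27.36, -36.86]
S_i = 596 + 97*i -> [596, 693, 790, 887, 984]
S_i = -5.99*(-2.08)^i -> [-5.99, 12.46, -25.92, 53.9, -112.12]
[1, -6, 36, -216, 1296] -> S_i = 1*-6^i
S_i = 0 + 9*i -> [0, 9, 18, 27, 36]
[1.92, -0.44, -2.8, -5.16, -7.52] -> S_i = 1.92 + -2.36*i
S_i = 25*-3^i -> [25, -75, 225, -675, 2025]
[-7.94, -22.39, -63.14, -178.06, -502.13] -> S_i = -7.94*2.82^i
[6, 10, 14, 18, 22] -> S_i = 6 + 4*i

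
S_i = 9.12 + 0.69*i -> [9.12, 9.81, 10.5, 11.19, 11.88]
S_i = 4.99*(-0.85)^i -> [4.99, -4.24, 3.61, -3.06, 2.6]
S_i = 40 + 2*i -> [40, 42, 44, 46, 48]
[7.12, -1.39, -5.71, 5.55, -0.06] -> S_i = Random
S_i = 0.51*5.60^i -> [0.51, 2.86, 15.99, 89.56, 501.56]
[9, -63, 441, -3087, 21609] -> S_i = 9*-7^i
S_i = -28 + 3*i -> [-28, -25, -22, -19, -16]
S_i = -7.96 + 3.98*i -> [-7.96, -3.98, 0.0, 3.98, 7.96]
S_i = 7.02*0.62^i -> [7.02, 4.35, 2.7, 1.67, 1.04]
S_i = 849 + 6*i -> [849, 855, 861, 867, 873]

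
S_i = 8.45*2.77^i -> [8.45, 23.41, 64.84, 179.6, 497.48]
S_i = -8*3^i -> [-8, -24, -72, -216, -648]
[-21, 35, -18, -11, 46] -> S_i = Random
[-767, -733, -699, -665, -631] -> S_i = -767 + 34*i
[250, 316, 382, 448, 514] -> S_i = 250 + 66*i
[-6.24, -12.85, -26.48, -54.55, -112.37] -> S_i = -6.24*2.06^i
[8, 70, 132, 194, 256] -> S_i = 8 + 62*i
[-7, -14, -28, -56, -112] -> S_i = -7*2^i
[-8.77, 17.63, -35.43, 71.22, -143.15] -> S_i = -8.77*(-2.01)^i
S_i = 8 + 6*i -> [8, 14, 20, 26, 32]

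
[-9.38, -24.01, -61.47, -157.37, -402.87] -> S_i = -9.38*2.56^i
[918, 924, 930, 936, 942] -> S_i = 918 + 6*i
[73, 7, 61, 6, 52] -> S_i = Random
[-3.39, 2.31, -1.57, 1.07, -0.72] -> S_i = -3.39*(-0.68)^i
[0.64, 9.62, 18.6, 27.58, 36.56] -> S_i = 0.64 + 8.98*i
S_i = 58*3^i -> [58, 174, 522, 1566, 4698]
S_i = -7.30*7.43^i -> [-7.3, -54.24, -403.0, -2994.26, -22247.34]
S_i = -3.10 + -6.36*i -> [-3.1, -9.46, -15.82, -22.18, -28.54]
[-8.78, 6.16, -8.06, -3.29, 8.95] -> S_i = Random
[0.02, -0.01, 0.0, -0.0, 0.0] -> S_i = 0.02*(-0.40)^i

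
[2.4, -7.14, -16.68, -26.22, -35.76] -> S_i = 2.40 + -9.54*i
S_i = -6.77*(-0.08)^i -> [-6.77, 0.54, -0.04, 0.0, -0.0]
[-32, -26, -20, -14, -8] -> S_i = -32 + 6*i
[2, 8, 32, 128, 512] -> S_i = 2*4^i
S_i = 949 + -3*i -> [949, 946, 943, 940, 937]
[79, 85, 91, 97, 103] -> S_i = 79 + 6*i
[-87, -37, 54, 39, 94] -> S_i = Random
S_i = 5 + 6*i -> [5, 11, 17, 23, 29]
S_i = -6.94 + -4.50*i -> [-6.94, -11.44, -15.94, -20.44, -24.94]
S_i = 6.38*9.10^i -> [6.38, 58.06, 528.33, 4807.78, 43750.83]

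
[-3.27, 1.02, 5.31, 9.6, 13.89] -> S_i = -3.27 + 4.29*i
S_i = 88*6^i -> [88, 528, 3168, 19008, 114048]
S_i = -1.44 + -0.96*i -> [-1.44, -2.4, -3.36, -4.32, -5.28]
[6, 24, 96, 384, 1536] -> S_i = 6*4^i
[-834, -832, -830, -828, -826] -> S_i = -834 + 2*i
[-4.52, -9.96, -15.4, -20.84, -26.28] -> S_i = -4.52 + -5.44*i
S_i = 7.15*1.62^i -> [7.15, 11.58, 18.76, 30.4, 49.25]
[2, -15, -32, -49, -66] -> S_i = 2 + -17*i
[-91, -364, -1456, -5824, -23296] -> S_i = -91*4^i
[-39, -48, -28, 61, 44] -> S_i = Random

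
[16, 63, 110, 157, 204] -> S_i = 16 + 47*i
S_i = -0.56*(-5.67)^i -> [-0.56, 3.18, -18.0, 102.08, -578.79]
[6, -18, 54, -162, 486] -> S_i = 6*-3^i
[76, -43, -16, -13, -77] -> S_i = Random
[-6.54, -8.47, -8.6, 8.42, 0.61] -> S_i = Random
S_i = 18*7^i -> [18, 126, 882, 6174, 43218]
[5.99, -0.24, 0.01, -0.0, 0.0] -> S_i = 5.99*(-0.04)^i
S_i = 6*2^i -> [6, 12, 24, 48, 96]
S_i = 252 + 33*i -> [252, 285, 318, 351, 384]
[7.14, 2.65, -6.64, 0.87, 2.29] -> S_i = Random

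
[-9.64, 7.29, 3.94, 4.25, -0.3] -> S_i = Random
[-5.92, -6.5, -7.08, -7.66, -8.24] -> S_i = -5.92 + -0.58*i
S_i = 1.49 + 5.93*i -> [1.49, 7.42, 13.35, 19.28, 25.21]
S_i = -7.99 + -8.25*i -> [-7.99, -16.24, -24.49, -32.74, -40.99]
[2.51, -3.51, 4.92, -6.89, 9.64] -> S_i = 2.51*(-1.40)^i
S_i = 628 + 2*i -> [628, 630, 632, 634, 636]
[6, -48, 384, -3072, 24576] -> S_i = 6*-8^i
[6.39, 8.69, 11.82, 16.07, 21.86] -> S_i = 6.39*1.36^i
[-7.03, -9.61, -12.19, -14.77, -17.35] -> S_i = -7.03 + -2.58*i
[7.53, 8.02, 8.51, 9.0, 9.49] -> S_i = 7.53 + 0.49*i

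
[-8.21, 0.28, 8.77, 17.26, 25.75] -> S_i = -8.21 + 8.49*i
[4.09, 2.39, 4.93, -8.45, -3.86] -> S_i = Random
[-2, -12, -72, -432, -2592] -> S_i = -2*6^i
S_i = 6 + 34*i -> [6, 40, 74, 108, 142]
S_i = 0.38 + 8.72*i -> [0.38, 9.1, 17.82, 26.54, 35.26]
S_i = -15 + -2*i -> [-15, -17, -19, -21, -23]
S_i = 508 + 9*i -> [508, 517, 526, 535, 544]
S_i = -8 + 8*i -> [-8, 0, 8, 16, 24]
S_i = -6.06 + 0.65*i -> [-6.06, -5.41, -4.76, -4.11, -3.46]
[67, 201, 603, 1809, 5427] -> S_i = 67*3^i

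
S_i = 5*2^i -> [5, 10, 20, 40, 80]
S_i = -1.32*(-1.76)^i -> [-1.32, 2.32, -4.09, 7.2, -12.67]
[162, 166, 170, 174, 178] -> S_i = 162 + 4*i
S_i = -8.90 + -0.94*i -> [-8.9, -9.84, -10.78, -11.72, -12.66]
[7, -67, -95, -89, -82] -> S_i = Random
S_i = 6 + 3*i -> [6, 9, 12, 15, 18]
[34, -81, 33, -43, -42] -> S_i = Random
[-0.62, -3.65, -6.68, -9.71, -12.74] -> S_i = -0.62 + -3.03*i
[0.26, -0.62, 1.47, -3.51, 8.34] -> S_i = 0.26*(-2.38)^i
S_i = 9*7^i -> [9, 63, 441, 3087, 21609]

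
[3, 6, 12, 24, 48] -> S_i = 3*2^i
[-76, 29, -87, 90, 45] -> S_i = Random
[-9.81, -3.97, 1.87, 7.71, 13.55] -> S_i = -9.81 + 5.84*i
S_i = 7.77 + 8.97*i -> [7.77, 16.74, 25.71, 34.68, 43.65]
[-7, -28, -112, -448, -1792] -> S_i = -7*4^i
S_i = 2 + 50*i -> [2, 52, 102, 152, 202]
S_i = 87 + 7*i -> [87, 94, 101, 108, 115]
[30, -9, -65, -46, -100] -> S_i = Random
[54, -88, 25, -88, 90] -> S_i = Random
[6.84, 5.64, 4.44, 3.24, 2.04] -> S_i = 6.84 + -1.20*i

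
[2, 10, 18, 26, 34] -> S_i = 2 + 8*i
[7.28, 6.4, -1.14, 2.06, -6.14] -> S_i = Random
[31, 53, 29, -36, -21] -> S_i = Random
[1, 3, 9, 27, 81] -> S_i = 1*3^i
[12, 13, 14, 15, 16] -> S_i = 12 + 1*i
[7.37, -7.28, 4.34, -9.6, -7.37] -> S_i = Random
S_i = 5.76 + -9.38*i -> [5.76, -3.62, -13.0, -22.38, -31.76]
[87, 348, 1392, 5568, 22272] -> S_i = 87*4^i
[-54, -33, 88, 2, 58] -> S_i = Random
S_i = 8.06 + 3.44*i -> [8.06, 11.5, 14.94, 18.38, 21.82]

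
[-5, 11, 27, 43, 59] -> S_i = -5 + 16*i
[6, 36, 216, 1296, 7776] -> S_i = 6*6^i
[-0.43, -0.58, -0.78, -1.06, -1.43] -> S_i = -0.43*1.35^i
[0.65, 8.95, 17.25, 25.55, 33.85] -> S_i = 0.65 + 8.30*i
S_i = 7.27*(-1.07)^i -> [7.27, -7.78, 8.32, -8.91, 9.53]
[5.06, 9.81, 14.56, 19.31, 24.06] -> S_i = 5.06 + 4.75*i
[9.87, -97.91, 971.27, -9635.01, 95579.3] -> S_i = 9.87*(-9.92)^i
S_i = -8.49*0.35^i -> [-8.49, -2.97, -1.04, -0.36, -0.13]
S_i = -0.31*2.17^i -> [-0.31, -0.67, -1.46, -3.17, -6.87]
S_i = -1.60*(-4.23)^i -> [-1.6, 6.77, -28.63, 121.1, -512.25]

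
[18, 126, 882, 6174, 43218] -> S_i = 18*7^i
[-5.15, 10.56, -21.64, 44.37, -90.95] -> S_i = -5.15*(-2.05)^i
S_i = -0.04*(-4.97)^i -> [-0.04, 0.2, -0.99, 4.91, -24.41]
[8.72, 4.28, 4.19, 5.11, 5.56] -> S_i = Random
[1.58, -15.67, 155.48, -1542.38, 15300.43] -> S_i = 1.58*(-9.92)^i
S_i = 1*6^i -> [1, 6, 36, 216, 1296]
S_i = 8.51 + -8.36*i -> [8.51, 0.15, -8.21, -16.57, -24.93]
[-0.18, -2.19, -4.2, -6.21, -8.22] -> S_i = -0.18 + -2.01*i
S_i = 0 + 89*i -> [0, 89, 178, 267, 356]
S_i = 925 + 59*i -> [925, 984, 1043, 1102, 1161]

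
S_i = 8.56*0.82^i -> [8.56, 7.02, 5.76, 4.72, 3.87]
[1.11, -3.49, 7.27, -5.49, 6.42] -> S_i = Random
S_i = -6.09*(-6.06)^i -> [-6.09, 36.91, -223.65, 1355.3, -8213.11]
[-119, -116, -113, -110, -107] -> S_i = -119 + 3*i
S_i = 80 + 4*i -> [80, 84, 88, 92, 96]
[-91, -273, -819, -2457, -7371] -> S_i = -91*3^i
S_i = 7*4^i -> [7, 28, 112, 448, 1792]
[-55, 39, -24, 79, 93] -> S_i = Random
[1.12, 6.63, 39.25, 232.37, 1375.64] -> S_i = 1.12*5.92^i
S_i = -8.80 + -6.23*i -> [-8.8, -15.03, -21.26, -27.49, -33.72]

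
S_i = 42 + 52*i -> [42, 94, 146, 198, 250]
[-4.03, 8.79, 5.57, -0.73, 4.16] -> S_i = Random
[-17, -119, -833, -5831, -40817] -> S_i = -17*7^i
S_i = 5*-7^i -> [5, -35, 245, -1715, 12005]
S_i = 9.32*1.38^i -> [9.32, 12.86, 17.75, 24.49, 33.8]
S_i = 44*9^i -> [44, 396, 3564, 32076, 288684]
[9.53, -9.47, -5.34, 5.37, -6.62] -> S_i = Random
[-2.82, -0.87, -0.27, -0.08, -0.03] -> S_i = -2.82*0.31^i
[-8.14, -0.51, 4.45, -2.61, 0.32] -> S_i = Random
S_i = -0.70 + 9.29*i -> [-0.7, 8.59, 17.88, 27.17, 36.46]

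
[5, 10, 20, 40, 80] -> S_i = 5*2^i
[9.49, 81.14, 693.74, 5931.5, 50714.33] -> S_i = 9.49*8.55^i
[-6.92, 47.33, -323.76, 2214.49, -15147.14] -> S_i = -6.92*(-6.84)^i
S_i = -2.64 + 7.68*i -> [-2.64, 5.04, 12.72, 20.4, 28.08]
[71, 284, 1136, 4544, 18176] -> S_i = 71*4^i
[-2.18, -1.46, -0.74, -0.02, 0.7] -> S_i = -2.18 + 0.72*i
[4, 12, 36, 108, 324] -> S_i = 4*3^i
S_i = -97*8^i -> [-97, -776, -6208, -49664, -397312]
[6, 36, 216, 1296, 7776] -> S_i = 6*6^i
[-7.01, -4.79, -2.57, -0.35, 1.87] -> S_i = -7.01 + 2.22*i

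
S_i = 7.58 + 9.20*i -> [7.58, 16.78, 25.98, 35.18, 44.38]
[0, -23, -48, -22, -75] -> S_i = Random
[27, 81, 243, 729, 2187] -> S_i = 27*3^i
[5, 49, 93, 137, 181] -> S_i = 5 + 44*i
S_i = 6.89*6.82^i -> [6.89, 46.99, 320.47, 2185.61, 14905.85]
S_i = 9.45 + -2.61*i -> [9.45, 6.84, 4.23, 1.62, -0.99]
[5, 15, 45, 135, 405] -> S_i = 5*3^i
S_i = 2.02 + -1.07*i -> [2.02, 0.95, -0.12, -1.19, -2.26]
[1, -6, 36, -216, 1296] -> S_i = 1*-6^i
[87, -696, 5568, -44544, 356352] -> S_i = 87*-8^i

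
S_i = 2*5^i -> [2, 10, 50, 250, 1250]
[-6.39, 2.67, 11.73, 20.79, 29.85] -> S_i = -6.39 + 9.06*i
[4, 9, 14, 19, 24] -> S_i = 4 + 5*i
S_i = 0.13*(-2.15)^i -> [0.13, -0.28, 0.6, -1.29, 2.78]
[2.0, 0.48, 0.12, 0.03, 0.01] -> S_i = 2.00*0.24^i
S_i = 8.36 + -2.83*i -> [8.36, 5.53, 2.7, -0.13, -2.96]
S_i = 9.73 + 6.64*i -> [9.73, 16.37, 23.01, 29.65, 36.29]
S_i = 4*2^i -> [4, 8, 16, 32, 64]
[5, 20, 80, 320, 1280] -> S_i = 5*4^i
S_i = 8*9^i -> [8, 72, 648, 5832, 52488]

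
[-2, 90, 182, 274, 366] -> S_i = -2 + 92*i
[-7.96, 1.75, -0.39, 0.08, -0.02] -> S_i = -7.96*(-0.22)^i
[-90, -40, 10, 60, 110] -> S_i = -90 + 50*i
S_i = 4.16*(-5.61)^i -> [4.16, -23.34, 130.92, -734.48, 4120.45]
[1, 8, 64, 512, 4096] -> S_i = 1*8^i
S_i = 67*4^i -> [67, 268, 1072, 4288, 17152]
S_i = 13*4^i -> [13, 52, 208, 832, 3328]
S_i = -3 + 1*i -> [-3, -2, -1, 0, 1]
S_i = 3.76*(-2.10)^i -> [3.76, -7.9, 16.58, -34.82, 73.12]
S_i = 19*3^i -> [19, 57, 171, 513, 1539]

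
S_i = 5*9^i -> [5, 45, 405, 3645, 32805]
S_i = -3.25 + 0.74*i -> [-3.25, -2.51, -1.77, -1.03, -0.29]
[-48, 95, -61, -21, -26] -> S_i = Random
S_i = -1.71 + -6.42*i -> [-1.71, -8.13, -14.55, -20.97, -27.39]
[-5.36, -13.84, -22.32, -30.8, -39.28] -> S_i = -5.36 + -8.48*i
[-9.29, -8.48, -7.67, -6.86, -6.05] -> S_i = -9.29 + 0.81*i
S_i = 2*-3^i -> [2, -6, 18, -54, 162]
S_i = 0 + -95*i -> [0, -95, -190, -285, -380]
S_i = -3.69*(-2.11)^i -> [-3.69, 7.79, -16.43, 34.66, -73.14]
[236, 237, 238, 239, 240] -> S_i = 236 + 1*i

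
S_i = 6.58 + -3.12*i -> [6.58, 3.46, 0.34, -2.78, -5.9]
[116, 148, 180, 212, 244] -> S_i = 116 + 32*i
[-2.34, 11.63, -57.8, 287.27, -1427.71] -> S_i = -2.34*(-4.97)^i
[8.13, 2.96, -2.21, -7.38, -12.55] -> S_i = 8.13 + -5.17*i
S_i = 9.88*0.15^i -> [9.88, 1.48, 0.22, 0.03, 0.01]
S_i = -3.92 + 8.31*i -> [-3.92, 4.39, 12.7, 21.01, 29.32]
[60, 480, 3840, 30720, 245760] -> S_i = 60*8^i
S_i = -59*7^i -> [-59, -413, -2891, -20237, -141659]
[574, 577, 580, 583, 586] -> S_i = 574 + 3*i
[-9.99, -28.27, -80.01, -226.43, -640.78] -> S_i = -9.99*2.83^i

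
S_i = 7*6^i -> [7, 42, 252, 1512, 9072]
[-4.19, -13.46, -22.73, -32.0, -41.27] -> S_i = -4.19 + -9.27*i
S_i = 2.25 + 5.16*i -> [2.25, 7.41, 12.57, 17.73, 22.89]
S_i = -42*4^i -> [-42, -168, -672, -2688, -10752]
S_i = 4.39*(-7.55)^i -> [4.39, -33.14, 250.24, -1889.32, 14264.36]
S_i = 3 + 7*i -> [3, 10, 17, 24, 31]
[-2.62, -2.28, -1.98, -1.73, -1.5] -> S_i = -2.62*0.87^i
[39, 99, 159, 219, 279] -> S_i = 39 + 60*i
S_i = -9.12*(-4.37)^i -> [-9.12, 39.85, -174.16, 761.1, -3325.99]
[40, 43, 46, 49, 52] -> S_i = 40 + 3*i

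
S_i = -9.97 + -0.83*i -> [-9.97, -10.8, -11.63, -12.46, -13.29]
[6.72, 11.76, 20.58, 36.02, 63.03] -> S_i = 6.72*1.75^i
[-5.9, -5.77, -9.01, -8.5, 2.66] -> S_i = Random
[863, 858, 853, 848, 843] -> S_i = 863 + -5*i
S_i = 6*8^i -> [6, 48, 384, 3072, 24576]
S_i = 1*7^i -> [1, 7, 49, 343, 2401]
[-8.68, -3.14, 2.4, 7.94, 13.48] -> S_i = -8.68 + 5.54*i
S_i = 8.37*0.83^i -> [8.37, 6.95, 5.77, 4.79, 3.97]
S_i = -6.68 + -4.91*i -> [-6.68, -11.59, -16.5, -21.41, -26.32]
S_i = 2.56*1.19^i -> [2.56, 3.05, 3.63, 4.31, 5.13]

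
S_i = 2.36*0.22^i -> [2.36, 0.52, 0.11, 0.03, 0.01]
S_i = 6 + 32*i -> [6, 38, 70, 102, 134]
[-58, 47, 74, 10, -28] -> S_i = Random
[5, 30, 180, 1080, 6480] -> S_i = 5*6^i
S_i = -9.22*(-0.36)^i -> [-9.22, 3.32, -1.19, 0.43, -0.15]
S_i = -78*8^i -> [-78, -624, -4992, -39936, -319488]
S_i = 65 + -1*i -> [65, 64, 63, 62, 61]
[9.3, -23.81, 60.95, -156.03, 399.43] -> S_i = 9.30*(-2.56)^i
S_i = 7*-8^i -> [7, -56, 448, -3584, 28672]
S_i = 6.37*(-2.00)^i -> [6.37, -12.74, 25.48, -50.96, 101.92]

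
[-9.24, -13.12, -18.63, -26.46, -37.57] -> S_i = -9.24*1.42^i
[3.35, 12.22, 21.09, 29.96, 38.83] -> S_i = 3.35 + 8.87*i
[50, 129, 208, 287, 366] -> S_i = 50 + 79*i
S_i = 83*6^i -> [83, 498, 2988, 17928, 107568]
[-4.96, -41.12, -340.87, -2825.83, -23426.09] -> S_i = -4.96*8.29^i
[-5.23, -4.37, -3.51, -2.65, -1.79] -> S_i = -5.23 + 0.86*i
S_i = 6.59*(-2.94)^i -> [6.59, -19.37, 56.96, -167.47, 492.35]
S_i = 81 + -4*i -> [81, 77, 73, 69, 65]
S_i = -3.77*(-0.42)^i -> [-3.77, 1.58, -0.67, 0.28, -0.12]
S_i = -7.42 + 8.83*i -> [-7.42, 1.41, 10.24, 19.07, 27.9]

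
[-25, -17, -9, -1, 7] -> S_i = -25 + 8*i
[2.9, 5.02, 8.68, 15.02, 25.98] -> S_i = 2.90*1.73^i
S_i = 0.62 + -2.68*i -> [0.62, -2.06, -4.74, -7.42, -10.1]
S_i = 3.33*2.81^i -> [3.33, 9.36, 26.29, 73.89, 207.62]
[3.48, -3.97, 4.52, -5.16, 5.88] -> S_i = 3.48*(-1.14)^i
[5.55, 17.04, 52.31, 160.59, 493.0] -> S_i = 5.55*3.07^i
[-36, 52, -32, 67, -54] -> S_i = Random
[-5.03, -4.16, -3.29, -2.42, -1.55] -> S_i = -5.03 + 0.87*i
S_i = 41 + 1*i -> [41, 42, 43, 44, 45]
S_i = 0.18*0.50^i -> [0.18, 0.09, 0.04, 0.02, 0.01]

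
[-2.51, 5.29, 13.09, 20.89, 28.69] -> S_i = -2.51 + 7.80*i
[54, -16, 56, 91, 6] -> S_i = Random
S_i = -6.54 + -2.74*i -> [-6.54, -9.28, -12.02, -14.76, -17.5]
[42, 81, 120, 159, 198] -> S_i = 42 + 39*i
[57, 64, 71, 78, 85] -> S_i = 57 + 7*i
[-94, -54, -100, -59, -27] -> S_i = Random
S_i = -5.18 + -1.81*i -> [-5.18, -6.99, -8.8, -10.61, -12.42]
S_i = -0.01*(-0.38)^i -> [-0.01, 0.0, -0.0, 0.0, -0.0]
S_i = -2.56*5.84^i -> [-2.56, -14.95, -87.31, -509.89, -2977.77]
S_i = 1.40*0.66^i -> [1.4, 0.92, 0.61, 0.4, 0.27]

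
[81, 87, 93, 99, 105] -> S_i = 81 + 6*i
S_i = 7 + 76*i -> [7, 83, 159, 235, 311]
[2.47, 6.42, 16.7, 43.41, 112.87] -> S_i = 2.47*2.60^i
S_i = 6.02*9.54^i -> [6.02, 57.43, 547.89, 5226.87, 49864.33]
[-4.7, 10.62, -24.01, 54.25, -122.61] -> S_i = -4.70*(-2.26)^i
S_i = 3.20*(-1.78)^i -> [3.2, -5.7, 10.14, -18.05, 32.12]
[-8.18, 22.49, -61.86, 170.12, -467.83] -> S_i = -8.18*(-2.75)^i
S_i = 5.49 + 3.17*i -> [5.49, 8.66, 11.83, 15.0, 18.17]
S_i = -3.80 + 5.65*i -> [-3.8, 1.85, 7.5, 13.15, 18.8]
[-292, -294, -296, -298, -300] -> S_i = -292 + -2*i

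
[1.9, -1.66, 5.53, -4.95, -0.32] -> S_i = Random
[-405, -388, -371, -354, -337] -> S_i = -405 + 17*i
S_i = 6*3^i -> [6, 18, 54, 162, 486]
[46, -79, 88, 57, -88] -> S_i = Random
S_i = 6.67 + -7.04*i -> [6.67, -0.37, -7.41, -14.45, -21.49]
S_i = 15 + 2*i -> [15, 17, 19, 21, 23]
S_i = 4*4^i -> [4, 16, 64, 256, 1024]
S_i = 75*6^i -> [75, 450, 2700, 16200, 97200]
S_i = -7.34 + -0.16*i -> [-7.34, -7.5, -7.66, -7.82, -7.98]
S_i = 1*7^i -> [1, 7, 49, 343, 2401]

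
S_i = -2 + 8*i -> [-2, 6, 14, 22, 30]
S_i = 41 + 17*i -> [41, 58, 75, 92, 109]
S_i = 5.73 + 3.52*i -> [5.73, 9.25, 12.77, 16.29, 19.81]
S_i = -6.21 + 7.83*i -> [-6.21, 1.62, 9.45, 17.28, 25.11]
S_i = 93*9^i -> [93, 837, 7533, 67797, 610173]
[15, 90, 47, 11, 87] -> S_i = Random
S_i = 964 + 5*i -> [964, 969, 974, 979, 984]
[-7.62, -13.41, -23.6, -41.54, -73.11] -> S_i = -7.62*1.76^i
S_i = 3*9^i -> [3, 27, 243, 2187, 19683]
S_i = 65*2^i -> [65, 130, 260, 520, 1040]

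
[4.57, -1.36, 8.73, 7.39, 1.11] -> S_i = Random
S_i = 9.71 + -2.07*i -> [9.71, 7.64, 5.57, 3.5, 1.43]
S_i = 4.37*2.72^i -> [4.37, 11.89, 32.33, 87.94, 239.2]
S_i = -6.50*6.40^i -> [-6.5, -41.6, -266.24, -1703.94, -10905.19]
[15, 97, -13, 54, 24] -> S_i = Random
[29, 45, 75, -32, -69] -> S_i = Random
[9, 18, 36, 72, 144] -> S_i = 9*2^i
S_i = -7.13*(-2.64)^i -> [-7.13, 18.82, -49.69, 131.19, -346.34]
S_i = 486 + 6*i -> [486, 492, 498, 504, 510]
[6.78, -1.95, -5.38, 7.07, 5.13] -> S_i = Random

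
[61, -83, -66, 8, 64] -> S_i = Random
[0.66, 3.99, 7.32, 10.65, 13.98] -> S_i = 0.66 + 3.33*i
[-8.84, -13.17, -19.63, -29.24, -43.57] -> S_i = -8.84*1.49^i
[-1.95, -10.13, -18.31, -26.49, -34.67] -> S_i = -1.95 + -8.18*i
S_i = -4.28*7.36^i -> [-4.28, -31.5, -231.85, -1706.39, -12559.0]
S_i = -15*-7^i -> [-15, 105, -735, 5145, -36015]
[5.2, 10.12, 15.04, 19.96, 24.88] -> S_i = 5.20 + 4.92*i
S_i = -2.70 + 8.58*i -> [-2.7, 5.88, 14.46, 23.04, 31.62]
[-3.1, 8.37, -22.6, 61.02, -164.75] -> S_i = -3.10*(-2.70)^i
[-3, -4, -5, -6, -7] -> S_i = -3 + -1*i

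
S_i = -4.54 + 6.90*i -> [-4.54, 2.36, 9.26, 16.16, 23.06]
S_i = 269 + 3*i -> [269, 272, 275, 278, 281]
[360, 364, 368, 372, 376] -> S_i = 360 + 4*i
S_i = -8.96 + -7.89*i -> [-8.96, -16.85, -24.74, -32.63, -40.52]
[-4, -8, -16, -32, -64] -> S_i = -4*2^i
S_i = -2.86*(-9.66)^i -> [-2.86, 27.63, -266.88, 2578.09, -24904.31]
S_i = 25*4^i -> [25, 100, 400, 1600, 6400]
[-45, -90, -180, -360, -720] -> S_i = -45*2^i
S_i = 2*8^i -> [2, 16, 128, 1024, 8192]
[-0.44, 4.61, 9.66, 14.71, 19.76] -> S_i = -0.44 + 5.05*i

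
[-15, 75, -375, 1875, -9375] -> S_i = -15*-5^i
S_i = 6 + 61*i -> [6, 67, 128, 189, 250]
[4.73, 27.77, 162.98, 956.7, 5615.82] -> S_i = 4.73*5.87^i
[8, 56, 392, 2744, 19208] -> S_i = 8*7^i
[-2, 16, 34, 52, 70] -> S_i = -2 + 18*i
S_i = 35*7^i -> [35, 245, 1715, 12005, 84035]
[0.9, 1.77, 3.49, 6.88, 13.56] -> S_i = 0.90*1.97^i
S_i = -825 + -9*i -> [-825, -834, -843, -852, -861]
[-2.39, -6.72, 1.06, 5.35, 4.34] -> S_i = Random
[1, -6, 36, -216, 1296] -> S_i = 1*-6^i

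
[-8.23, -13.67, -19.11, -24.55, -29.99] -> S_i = -8.23 + -5.44*i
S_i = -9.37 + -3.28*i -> [-9.37, -12.65, -15.93, -19.21, -22.49]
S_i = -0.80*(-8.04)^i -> [-0.8, 6.43, -51.71, 415.77, -3342.83]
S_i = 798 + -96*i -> [798, 702, 606, 510, 414]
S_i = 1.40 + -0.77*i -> [1.4, 0.63, -0.14, -0.91, -1.68]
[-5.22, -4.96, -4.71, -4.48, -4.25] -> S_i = -5.22*0.95^i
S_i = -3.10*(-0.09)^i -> [-3.1, 0.28, -0.03, 0.0, -0.0]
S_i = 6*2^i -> [6, 12, 24, 48, 96]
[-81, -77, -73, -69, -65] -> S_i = -81 + 4*i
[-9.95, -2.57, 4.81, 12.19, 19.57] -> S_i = -9.95 + 7.38*i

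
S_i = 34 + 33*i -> [34, 67, 100, 133, 166]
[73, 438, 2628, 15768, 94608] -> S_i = 73*6^i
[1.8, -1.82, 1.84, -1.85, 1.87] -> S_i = 1.80*(-1.01)^i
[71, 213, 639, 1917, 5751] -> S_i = 71*3^i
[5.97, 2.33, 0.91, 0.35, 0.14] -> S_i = 5.97*0.39^i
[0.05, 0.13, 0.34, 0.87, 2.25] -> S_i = 0.05*2.59^i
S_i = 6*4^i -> [6, 24, 96, 384, 1536]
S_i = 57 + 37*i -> [57, 94, 131, 168, 205]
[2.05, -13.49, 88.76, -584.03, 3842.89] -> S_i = 2.05*(-6.58)^i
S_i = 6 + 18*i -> [6, 24, 42, 60, 78]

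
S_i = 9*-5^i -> [9, -45, 225, -1125, 5625]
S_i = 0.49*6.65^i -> [0.49, 3.26, 21.67, 144.1, 958.26]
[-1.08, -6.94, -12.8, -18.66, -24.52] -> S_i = -1.08 + -5.86*i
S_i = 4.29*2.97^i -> [4.29, 12.74, 37.84, 112.39, 333.8]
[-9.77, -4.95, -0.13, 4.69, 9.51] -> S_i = -9.77 + 4.82*i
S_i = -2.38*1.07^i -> [-2.38, -2.55, -2.72, -2.92, -3.12]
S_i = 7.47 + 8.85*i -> [7.47, 16.32, 25.17, 34.02, 42.87]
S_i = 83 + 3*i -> [83, 86, 89, 92, 95]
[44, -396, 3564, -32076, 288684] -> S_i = 44*-9^i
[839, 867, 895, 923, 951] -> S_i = 839 + 28*i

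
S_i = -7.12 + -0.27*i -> [-7.12, -7.39, -7.66, -7.93, -8.2]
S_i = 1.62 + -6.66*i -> [1.62, -5.04, -11.7, -18.36, -25.02]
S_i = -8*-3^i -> [-8, 24, -72, 216, -648]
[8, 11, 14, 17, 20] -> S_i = 8 + 3*i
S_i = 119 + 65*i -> [119, 184, 249, 314, 379]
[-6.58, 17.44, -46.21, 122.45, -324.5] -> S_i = -6.58*(-2.65)^i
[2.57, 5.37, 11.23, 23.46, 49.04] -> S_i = 2.57*2.09^i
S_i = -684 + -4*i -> [-684, -688, -692, -696, -700]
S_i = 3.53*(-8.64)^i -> [3.53, -30.5, 263.51, -2276.75, 19671.15]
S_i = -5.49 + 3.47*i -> [-5.49, -2.02, 1.45, 4.92, 8.39]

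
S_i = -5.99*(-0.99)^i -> [-5.99, 5.93, -5.87, 5.81, -5.75]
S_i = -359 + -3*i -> [-359, -362, -365, -368, -371]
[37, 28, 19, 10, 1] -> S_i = 37 + -9*i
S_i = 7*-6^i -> [7, -42, 252, -1512, 9072]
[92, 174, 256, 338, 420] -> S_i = 92 + 82*i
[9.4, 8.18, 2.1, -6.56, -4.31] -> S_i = Random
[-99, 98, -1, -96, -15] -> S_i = Random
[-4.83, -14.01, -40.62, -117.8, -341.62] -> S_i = -4.83*2.90^i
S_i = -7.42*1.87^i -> [-7.42, -13.88, -25.95, -48.52, -90.73]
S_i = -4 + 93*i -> [-4, 89, 182, 275, 368]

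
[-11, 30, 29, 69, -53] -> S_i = Random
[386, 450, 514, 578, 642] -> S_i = 386 + 64*i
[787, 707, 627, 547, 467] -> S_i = 787 + -80*i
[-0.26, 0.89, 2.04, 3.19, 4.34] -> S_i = -0.26 + 1.15*i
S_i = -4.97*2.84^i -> [-4.97, -14.11, -40.09, -113.84, -323.32]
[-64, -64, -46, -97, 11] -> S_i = Random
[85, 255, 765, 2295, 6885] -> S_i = 85*3^i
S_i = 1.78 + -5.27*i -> [1.78, -3.49, -8.76, -14.03, -19.3]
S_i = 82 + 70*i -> [82, 152, 222, 292, 362]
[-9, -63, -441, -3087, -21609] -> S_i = -9*7^i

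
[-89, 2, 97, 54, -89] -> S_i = Random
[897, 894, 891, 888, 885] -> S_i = 897 + -3*i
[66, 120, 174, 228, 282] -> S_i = 66 + 54*i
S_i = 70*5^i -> [70, 350, 1750, 8750, 43750]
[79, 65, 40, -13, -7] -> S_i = Random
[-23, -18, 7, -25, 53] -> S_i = Random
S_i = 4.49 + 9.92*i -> [4.49, 14.41, 24.33, 34.25, 44.17]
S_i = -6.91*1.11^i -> [-6.91, -7.67, -8.51, -9.45, -10.49]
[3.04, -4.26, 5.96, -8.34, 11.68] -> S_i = 3.04*(-1.40)^i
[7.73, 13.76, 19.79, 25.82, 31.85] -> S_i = 7.73 + 6.03*i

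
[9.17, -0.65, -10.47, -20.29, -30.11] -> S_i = 9.17 + -9.82*i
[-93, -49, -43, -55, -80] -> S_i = Random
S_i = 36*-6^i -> [36, -216, 1296, -7776, 46656]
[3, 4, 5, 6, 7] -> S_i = 3 + 1*i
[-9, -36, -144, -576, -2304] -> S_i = -9*4^i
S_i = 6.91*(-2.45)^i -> [6.91, -16.93, 41.48, -101.62, 248.97]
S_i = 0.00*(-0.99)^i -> [0.0, -0.0, 0.0, -0.0, 0.0]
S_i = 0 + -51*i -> [0, -51, -102, -153, -204]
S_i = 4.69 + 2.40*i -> [4.69, 7.09, 9.49, 11.89, 14.29]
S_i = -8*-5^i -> [-8, 40, -200, 1000, -5000]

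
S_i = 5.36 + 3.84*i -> [5.36, 9.2, 13.04, 16.88, 20.72]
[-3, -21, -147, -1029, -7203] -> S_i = -3*7^i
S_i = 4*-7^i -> [4, -28, 196, -1372, 9604]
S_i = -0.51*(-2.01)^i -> [-0.51, 1.03, -2.06, 4.14, -8.32]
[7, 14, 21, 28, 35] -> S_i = 7 + 7*i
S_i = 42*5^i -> [42, 210, 1050, 5250, 26250]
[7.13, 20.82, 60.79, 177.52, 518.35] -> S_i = 7.13*2.92^i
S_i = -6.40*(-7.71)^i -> [-6.4, 49.34, -380.44, 2933.21, -22615.05]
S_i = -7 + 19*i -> [-7, 12, 31, 50, 69]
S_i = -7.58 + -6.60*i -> [-7.58, -14.18, -20.78, -27.38, -33.98]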